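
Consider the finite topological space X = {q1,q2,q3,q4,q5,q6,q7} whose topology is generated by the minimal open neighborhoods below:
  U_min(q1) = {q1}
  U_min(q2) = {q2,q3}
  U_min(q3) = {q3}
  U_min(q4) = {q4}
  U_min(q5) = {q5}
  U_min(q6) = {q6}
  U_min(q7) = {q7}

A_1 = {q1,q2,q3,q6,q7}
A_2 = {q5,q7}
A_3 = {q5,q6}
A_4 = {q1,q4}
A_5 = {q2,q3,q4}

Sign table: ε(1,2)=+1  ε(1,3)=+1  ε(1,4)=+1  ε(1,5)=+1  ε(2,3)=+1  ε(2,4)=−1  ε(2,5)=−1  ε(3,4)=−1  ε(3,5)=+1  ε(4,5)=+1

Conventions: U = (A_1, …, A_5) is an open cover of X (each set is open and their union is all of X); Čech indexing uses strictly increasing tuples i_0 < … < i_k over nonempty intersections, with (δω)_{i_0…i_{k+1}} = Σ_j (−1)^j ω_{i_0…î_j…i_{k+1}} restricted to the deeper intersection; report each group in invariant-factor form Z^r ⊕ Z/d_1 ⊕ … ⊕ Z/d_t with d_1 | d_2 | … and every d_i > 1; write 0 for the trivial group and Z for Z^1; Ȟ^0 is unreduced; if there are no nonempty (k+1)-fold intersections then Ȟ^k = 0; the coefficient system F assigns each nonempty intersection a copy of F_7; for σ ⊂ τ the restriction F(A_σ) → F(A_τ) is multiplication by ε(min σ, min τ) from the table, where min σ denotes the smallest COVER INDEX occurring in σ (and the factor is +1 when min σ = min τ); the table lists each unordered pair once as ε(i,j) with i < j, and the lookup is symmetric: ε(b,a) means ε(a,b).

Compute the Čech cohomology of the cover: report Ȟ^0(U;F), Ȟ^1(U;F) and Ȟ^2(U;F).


Ȟ^0(U;F) ≅ Z/7, Ȟ^1(U;F) ≅ Z/7 ⊕ Z/7, Ȟ^2(U;F) ≅ 0

nerve of the cover:
  A12={q7} A13={q6} A14={q1} A15={q2,q3} A23={q5} A45={q4}
C dims 5,6; δ0: rk_F7 4
Ȟ^0 = (5 − 4) − 0 = 1, so Ȟ^0 ≅ Z/7
Ȟ^1 = (6 − 0) − 4 = 2, so Ȟ^1 ≅ Z/7 ⊕ Z/7
Ȟ^2 = (0 − 0) − 0 = 0, so Ȟ^2 ≅ 0


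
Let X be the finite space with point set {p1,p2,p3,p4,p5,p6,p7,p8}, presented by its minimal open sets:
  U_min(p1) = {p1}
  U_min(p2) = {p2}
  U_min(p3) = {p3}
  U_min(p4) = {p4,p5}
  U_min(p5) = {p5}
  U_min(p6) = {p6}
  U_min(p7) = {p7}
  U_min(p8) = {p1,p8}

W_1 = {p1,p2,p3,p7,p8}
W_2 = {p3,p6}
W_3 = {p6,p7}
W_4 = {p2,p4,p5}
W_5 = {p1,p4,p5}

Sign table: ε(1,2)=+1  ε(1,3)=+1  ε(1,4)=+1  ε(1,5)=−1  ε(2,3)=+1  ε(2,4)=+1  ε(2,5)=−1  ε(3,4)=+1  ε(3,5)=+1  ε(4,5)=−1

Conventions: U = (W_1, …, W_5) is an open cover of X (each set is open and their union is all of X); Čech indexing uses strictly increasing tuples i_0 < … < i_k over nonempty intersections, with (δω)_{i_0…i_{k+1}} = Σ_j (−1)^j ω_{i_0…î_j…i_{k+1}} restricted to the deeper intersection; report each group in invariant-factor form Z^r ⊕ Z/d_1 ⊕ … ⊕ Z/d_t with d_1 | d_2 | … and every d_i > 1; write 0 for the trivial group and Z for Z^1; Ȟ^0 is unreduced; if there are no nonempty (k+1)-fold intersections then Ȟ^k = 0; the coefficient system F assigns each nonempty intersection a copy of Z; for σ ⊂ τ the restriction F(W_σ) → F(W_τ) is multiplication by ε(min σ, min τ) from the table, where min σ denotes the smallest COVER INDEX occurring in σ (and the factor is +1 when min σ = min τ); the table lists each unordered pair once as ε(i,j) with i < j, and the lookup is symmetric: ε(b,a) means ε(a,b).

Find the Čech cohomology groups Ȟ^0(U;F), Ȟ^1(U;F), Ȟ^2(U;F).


nonempty intersections:
  W12={p3} W13={p7} W14={p2} W15={p1} W23={p6} W45={p4,p5}
C dims 5,6; δ0: rk 4, SNF 1^4
Ȟ^0: (5−4)−0=1 ⇒ Z
Ȟ^1: (6−0)−4=2 ⇒ Z^2
Ȟ^2: (0−0)−0=0 ⇒ 0

Ȟ^0 = Z, Ȟ^1 = Z^2, Ȟ^2 = 0


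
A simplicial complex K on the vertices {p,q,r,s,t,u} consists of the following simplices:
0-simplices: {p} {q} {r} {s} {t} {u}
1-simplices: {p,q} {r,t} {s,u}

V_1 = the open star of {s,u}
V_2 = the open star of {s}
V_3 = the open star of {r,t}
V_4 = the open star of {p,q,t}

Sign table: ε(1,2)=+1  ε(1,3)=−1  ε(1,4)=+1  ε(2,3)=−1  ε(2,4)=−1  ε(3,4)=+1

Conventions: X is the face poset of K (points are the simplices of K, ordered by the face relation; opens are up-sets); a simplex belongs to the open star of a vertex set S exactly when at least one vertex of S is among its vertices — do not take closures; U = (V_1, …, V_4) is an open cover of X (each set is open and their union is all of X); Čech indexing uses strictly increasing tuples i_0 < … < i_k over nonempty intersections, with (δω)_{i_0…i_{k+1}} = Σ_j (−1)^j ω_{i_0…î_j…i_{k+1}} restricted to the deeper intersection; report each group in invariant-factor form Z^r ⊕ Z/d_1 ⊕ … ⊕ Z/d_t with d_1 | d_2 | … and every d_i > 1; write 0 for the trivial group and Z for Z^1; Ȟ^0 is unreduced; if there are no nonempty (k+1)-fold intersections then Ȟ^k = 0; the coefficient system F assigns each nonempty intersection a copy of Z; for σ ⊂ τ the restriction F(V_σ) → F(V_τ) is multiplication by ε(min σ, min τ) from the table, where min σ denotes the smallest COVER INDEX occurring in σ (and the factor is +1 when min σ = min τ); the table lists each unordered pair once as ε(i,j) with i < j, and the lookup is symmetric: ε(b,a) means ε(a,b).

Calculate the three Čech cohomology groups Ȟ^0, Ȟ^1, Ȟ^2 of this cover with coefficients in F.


Ȟ^0 = Z^2, Ȟ^1 = 0, Ȟ^2 = 0

nerve simplices:
  V1={{s},{u},{s,u}} V2={{s},{s,u}} V3={{r},{t},{r,t}} V4={{p},{q},{t},{p,q},{r,t}}
  V12={{s},{s,u}} V34={{t},{r,t}}
C dims 4,2; δ0: rk 2, SNF 1^2
degree 0: 4−2−0 = 2 → Ȟ^0 ≅ Z^2
degree 1: 2−0−2 = 0 → Ȟ^1 ≅ 0
degree 2: 0−0−0 = 0 → Ȟ^2 ≅ 0


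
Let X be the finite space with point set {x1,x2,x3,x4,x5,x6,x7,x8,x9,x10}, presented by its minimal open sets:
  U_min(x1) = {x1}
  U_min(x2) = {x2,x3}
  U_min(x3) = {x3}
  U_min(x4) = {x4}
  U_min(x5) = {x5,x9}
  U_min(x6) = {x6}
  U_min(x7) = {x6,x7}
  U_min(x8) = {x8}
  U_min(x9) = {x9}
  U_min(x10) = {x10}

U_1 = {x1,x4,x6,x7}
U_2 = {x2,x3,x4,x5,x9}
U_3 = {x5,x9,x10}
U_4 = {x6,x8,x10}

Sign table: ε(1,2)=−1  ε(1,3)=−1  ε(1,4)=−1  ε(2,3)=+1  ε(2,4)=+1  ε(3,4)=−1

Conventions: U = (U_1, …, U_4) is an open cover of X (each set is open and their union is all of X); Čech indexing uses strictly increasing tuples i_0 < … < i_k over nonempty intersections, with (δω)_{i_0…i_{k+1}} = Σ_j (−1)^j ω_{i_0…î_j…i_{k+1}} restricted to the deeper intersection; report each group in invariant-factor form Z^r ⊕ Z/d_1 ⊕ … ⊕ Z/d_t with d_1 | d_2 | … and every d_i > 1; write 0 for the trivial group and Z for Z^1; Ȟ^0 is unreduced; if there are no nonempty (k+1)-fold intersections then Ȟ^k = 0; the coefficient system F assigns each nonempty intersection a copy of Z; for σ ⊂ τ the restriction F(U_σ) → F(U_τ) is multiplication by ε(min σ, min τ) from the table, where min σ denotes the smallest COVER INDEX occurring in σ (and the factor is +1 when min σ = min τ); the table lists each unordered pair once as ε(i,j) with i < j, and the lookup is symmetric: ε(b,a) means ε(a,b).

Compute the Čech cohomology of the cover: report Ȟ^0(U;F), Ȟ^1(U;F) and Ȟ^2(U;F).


cover nerve:
  U12={x4} U14={x6} U23={x5,x9} U34={x10}
C dims 4,4; δ0: rk 4, SNF 1^3·2
Ȟ^0: (4−4)−0=0 ⇒ 0
Ȟ^1: (4−0)−4=0 plus torsion [2] ⇒ Z/2
Ȟ^2: (0−0)−0=0 ⇒ 0

Ȟ^0 ≅ 0; Ȟ^1 ≅ Z/2; Ȟ^2 ≅ 0


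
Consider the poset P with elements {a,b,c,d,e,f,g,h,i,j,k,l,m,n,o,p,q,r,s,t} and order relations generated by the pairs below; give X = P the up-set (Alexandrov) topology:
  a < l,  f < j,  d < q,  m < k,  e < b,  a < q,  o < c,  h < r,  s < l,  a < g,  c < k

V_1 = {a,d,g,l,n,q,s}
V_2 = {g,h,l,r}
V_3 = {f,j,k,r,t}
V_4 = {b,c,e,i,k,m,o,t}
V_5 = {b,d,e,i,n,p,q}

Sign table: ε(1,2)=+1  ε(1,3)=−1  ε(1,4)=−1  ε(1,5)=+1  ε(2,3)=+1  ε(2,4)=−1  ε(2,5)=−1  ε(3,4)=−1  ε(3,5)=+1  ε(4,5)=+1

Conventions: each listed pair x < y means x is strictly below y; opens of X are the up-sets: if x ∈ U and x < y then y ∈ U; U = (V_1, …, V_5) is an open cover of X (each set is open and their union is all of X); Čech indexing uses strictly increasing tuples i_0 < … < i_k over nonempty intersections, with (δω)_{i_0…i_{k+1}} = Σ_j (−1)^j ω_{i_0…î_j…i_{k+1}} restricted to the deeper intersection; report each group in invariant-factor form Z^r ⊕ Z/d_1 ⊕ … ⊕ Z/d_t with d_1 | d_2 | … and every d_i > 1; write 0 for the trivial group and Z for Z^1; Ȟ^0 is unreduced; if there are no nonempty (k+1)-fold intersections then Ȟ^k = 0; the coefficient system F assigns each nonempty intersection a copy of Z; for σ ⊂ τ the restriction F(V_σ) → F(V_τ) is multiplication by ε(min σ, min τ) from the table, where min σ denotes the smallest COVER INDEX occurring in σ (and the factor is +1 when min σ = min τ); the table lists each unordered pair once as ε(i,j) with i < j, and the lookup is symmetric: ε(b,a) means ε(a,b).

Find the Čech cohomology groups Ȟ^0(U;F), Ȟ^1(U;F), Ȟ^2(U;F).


Ȟ^0(U;F) ≅ 0; Ȟ^1(U;F) ≅ Z/2; Ȟ^2(U;F) ≅ 0

cover nerve:
  V12={g,l} V15={d,n,q} V23={r} V34={k,t} V45={b,e,i}
C dims 5,5; δ0: rk 5, SNF 1^4·2
Ȟ^0: (5−5)−0=0 ⇒ 0
Ȟ^1: (5−0)−5=0 plus torsion [2] ⇒ Z/2
Ȟ^2: (0−0)−0=0 ⇒ 0


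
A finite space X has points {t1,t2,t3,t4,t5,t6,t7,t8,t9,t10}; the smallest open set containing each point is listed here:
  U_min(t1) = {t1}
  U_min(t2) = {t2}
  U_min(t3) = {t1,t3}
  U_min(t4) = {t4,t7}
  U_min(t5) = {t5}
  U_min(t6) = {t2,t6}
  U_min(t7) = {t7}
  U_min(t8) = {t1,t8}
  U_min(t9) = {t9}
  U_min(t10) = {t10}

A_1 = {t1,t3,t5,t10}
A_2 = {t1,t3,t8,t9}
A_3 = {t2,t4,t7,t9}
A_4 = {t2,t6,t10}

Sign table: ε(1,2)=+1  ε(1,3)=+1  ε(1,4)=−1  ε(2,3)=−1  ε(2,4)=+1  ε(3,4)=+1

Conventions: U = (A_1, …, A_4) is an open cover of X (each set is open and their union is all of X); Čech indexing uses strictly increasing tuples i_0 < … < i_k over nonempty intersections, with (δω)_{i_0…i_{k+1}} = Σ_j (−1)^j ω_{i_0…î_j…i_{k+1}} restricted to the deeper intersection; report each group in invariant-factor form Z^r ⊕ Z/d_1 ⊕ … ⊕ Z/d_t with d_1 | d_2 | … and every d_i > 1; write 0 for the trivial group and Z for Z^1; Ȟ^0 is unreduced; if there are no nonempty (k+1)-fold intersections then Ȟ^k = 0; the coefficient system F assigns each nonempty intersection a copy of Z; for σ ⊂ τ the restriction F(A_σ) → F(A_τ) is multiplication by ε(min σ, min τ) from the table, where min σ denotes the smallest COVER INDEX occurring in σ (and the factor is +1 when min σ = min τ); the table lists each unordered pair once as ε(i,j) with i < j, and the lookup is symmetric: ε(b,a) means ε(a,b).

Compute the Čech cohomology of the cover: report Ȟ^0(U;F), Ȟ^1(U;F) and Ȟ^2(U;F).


nerve simplices:
  A12={t1,t3} A14={t10} A23={t9} A34={t2}
C dims 4,4; δ0: rk 3, SNF 1^3
degree 0: 4−3−0 = 1 → Ȟ^0 ≅ Z
degree 1: 4−0−3 = 1 → Ȟ^1 ≅ Z
degree 2: 0−0−0 = 0 → Ȟ^2 ≅ 0

Ȟ^0 = Z,  Ȟ^1 = Z,  Ȟ^2 = 0


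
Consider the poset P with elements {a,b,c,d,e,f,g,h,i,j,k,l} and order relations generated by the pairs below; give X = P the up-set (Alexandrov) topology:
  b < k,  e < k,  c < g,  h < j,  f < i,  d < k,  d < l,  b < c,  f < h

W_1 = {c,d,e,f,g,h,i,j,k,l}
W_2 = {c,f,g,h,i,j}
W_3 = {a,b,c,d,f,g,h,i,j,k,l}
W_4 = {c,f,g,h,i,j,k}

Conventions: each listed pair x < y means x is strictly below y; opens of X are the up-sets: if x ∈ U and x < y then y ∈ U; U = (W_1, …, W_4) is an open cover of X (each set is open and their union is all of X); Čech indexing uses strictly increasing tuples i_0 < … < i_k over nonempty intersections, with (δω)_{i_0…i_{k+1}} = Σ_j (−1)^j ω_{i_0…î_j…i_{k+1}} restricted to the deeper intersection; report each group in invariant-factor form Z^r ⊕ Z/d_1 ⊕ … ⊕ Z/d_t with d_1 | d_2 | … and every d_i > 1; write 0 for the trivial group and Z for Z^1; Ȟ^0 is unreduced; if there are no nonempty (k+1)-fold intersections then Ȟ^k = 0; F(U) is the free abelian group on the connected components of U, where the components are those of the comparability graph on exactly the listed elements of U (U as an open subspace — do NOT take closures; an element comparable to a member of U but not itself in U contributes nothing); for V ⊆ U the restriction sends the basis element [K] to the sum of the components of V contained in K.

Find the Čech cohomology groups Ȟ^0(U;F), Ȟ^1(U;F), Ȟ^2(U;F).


Ȟ^0 = Z^3, Ȟ^1 = 0 and Ȟ^2 = 0

nerve simplices:
  W12={c,f,g,h,i,j} W13={c,d,f,g,h,i,j,k,l} W14={c,f,g,h,i,j,k} W23={c,f,g,h,i,j} W24={c,f,g,h,i,j} W34={c,f,g,h,i,j,k}
  W123={c,f,g,h,i,j} W124={c,f,g,h,i,j} W134={c,f,g,h,i,j,k} W234={c,f,g,h,i,j}
  W1234={c,f,g,h,i,j}
components per intersection:
  W1: {c,g} {d,e,k,l} {f,h,i,j}
  W2: {c,g} {f,h,i,j}
  W3: {a} {b,c,d,g,k,l} {f,h,i,j}
  W4: {c,g} {f,h,i,j} {k}
  W12: {c,g} {f,h,i,j}
  W13: {c,g} {d,k,l} {f,h,i,j}
  W14: {c,g} {f,h,i,j} {k}
  W23: {c,g} {f,h,i,j}
  W24: {c,g} {f,h,i,j}
  W34: {c,g} {f,h,i,j} {k}
  W123: {c,g} {f,h,i,j}
  W124: {c,g} {f,h,i,j}
  W134: {c,g} {f,h,i,j} {k}
  W234: {c,g} {f,h,i,j}
  W1234: {c,g} {f,h,i,j}
C dims 11,15,9,2; δ0: rk 8, SNF 1^8; δ1: rk 7, SNF 1^7; δ2: rk 2, SNF 1^2
degree 0: 11−8−0 = 3 → Ȟ^0 ≅ Z^3
degree 1: 15−7−8 = 0 → Ȟ^1 ≅ 0
degree 2: 9−2−7 = 0 → Ȟ^2 ≅ 0


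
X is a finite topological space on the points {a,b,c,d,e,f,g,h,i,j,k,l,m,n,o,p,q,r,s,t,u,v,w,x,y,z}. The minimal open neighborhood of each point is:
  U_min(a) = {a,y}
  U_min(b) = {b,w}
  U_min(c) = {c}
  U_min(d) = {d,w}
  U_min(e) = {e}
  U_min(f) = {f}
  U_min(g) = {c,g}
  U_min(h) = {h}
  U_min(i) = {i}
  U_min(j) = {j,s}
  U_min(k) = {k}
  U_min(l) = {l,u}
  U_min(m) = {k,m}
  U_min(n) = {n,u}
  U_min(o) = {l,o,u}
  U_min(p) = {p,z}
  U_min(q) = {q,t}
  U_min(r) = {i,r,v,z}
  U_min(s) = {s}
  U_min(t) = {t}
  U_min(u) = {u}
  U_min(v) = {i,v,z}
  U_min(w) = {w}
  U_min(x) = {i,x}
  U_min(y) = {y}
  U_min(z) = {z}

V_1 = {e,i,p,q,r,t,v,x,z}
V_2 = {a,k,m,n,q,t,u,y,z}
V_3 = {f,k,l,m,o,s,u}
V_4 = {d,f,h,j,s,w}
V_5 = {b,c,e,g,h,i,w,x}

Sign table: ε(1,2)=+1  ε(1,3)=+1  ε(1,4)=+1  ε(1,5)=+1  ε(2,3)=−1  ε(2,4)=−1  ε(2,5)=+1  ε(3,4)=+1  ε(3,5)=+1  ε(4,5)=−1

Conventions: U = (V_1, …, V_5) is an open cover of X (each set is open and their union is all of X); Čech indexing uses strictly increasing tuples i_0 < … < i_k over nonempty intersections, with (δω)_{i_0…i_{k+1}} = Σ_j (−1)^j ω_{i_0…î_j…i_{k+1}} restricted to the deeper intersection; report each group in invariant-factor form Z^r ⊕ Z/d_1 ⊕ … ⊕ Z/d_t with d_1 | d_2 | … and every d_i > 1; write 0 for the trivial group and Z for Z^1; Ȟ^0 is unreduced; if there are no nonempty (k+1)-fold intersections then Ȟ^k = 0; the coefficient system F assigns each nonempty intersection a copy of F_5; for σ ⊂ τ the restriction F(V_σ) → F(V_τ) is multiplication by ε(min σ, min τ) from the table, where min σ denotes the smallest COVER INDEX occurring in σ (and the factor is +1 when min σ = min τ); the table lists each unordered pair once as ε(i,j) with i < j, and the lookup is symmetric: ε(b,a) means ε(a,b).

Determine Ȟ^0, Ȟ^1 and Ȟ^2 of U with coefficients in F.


Ȟ^0 = Z/5; Ȟ^1 = Z/5; Ȟ^2 = 0

nerve simplices:
  V12={q,t,z} V15={e,i,x} V23={k,m,u} V34={f,s} V45={h,w}
C dims 5,5; δ0: rk_F5 4
degree 0: 5−4−0 = 1 → Ȟ^0 ≅ Z/5
degree 1: 5−0−4 = 1 → Ȟ^1 ≅ Z/5
degree 2: 0−0−0 = 0 → Ȟ^2 ≅ 0


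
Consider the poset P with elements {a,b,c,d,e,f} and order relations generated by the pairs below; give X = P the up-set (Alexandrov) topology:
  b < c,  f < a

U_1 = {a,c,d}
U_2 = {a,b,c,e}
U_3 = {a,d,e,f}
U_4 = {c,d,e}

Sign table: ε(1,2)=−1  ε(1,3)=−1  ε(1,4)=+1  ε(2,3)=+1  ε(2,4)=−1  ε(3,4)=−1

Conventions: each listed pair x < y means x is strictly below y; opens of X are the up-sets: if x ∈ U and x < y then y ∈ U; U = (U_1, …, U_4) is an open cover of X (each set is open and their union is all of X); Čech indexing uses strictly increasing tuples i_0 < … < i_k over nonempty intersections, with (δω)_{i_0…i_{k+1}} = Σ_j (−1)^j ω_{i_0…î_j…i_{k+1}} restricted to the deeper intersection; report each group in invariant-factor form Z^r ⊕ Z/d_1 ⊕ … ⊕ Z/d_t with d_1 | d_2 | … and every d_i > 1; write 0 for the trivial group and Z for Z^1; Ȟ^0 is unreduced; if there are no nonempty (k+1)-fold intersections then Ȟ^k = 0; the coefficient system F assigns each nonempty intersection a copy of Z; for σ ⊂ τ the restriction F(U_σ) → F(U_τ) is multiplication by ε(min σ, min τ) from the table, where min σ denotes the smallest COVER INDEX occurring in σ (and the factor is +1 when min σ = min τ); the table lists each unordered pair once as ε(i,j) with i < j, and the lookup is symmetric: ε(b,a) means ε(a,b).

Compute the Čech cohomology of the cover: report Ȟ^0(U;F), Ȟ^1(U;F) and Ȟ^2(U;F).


cover nerve:
  U12={a,c} U13={a,d} U14={c,d} U23={a,e} U24={c,e} U34={d,e}
  U123={a} U124={c} U134={d} U234={e}
C dims 4,6,4; δ0: rk 3, SNF 1^3; δ1: rk 3, SNF 1^3
Ȟ^0: (4−3)−0=1 ⇒ Z
Ȟ^1: (6−3)−3=0 ⇒ 0
Ȟ^2: (4−0)−3=1 ⇒ Z

Ȟ^0 = Z, Ȟ^1 = 0, Ȟ^2 = Z


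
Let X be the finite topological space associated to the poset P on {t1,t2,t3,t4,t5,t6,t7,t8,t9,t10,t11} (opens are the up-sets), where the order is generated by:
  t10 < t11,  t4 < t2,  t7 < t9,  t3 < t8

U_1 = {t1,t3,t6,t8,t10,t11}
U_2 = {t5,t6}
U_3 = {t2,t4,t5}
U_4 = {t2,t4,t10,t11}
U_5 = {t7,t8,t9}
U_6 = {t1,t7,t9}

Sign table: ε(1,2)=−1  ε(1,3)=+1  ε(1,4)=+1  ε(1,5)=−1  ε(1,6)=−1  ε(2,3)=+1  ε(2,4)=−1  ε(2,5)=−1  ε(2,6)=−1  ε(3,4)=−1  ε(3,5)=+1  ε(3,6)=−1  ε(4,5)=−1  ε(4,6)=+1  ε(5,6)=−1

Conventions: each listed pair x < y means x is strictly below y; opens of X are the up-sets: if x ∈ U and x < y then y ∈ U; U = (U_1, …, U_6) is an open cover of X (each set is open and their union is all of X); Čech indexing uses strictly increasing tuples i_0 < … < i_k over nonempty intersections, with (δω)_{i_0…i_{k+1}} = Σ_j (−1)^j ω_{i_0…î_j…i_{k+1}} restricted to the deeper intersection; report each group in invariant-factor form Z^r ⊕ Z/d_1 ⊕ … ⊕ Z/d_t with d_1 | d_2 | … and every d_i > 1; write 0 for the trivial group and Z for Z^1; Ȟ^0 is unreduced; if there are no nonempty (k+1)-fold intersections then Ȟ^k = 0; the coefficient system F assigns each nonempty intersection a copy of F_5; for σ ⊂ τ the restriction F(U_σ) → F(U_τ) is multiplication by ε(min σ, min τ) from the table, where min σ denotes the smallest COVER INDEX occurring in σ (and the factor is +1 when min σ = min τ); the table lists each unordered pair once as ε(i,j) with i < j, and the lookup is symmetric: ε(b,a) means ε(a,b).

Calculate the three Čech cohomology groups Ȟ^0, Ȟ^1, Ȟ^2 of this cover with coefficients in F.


Ȟ^0 ≅ 0; Ȟ^1 ≅ Z/5; Ȟ^2 ≅ 0

intersection data:
  U12={t6} U14={t10,t11} U15={t8} U16={t1} U23={t5} U34={t2,t4} U56={t7,t9}
C dims 6,7; δ0: rk_F5 6
Ȟ^0 = (6 − 6) − 0 = 0, so Ȟ^0 ≅ 0
Ȟ^1 = (7 − 0) − 6 = 1, so Ȟ^1 ≅ Z/5
Ȟ^2 = (0 − 0) − 0 = 0, so Ȟ^2 ≅ 0


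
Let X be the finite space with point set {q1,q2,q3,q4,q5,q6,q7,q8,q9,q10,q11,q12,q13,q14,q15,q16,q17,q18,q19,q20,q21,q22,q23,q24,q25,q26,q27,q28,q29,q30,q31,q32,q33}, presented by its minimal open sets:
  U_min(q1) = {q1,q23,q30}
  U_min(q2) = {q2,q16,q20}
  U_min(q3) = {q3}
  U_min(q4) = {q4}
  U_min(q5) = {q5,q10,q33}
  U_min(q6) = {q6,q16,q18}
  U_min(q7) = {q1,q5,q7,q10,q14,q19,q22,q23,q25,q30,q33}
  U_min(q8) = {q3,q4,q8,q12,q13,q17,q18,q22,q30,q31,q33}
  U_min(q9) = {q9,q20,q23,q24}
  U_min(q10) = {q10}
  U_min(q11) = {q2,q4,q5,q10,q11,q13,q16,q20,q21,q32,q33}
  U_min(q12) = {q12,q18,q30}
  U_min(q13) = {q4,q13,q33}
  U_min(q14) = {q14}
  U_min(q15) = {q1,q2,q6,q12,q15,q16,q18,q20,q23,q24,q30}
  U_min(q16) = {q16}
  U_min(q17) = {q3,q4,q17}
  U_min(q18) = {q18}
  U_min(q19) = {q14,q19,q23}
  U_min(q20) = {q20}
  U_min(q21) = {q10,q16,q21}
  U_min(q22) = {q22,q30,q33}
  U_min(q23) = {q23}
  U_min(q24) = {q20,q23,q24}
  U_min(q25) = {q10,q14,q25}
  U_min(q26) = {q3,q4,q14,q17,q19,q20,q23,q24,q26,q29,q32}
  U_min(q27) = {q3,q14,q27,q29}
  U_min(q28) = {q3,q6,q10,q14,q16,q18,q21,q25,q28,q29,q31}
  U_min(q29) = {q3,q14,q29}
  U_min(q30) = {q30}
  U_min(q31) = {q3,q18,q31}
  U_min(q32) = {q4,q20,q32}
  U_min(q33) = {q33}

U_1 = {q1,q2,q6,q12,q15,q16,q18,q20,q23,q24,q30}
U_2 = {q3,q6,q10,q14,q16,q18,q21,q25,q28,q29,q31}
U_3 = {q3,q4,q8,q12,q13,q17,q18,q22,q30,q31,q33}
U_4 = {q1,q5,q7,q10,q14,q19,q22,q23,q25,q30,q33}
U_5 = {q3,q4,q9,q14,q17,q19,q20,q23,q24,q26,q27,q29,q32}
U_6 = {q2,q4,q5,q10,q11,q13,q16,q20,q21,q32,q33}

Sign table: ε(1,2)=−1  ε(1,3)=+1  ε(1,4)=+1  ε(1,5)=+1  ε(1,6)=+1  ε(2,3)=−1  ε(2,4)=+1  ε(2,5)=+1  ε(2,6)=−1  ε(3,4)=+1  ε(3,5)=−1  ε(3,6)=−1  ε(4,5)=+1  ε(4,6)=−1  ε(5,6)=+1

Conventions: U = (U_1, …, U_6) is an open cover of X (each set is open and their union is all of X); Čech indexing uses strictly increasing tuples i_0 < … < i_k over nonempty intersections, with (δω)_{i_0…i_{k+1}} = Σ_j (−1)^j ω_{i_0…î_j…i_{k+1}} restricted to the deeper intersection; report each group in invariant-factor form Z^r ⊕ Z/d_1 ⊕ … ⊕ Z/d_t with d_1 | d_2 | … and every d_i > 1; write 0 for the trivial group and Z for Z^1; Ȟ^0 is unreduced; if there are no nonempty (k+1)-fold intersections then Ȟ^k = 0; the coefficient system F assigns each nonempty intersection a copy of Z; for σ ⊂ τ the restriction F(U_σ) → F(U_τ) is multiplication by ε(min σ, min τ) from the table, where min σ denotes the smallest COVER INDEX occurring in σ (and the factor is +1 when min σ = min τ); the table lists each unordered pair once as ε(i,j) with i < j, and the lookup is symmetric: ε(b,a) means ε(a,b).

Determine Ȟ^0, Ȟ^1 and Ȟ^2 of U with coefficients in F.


Ȟ^0 ≅ 0, Ȟ^1 ≅ Z/2 and Ȟ^2 ≅ Z

nonempty intersections:
  U12={q6,q16,q18} U13={q12,q18,q30} U14={q1,q23,q30} U15={q20,q23,q24} U16={q2,q16,q20} U23={q3,q18,q31} U24={q10,q14,q25} U25={q3,q14,q29} U26={q10,q16,q21} U34={q22,q30,q33} U35={q3,q4,q17} U36={q4,q13,q33} U45={q14,q19,q23} U46={q5,q10,q33} U56={q4,q20,q32}
  U123={q18} U126={q16} U134={q30} U145={q23} U156={q20} U235={q3} U245={q14} U246={q10} U346={q33} U356={q4}
C dims 6,15,10; δ0: rk 6, SNF 1^5·2; δ1: rk 9, SNF 1^9
Ȟ^0: (6−6)−0=0 ⇒ 0
Ȟ^1: (15−9)−6=0 plus torsion [2] ⇒ Z/2
Ȟ^2: (10−0)−9=1 ⇒ Z


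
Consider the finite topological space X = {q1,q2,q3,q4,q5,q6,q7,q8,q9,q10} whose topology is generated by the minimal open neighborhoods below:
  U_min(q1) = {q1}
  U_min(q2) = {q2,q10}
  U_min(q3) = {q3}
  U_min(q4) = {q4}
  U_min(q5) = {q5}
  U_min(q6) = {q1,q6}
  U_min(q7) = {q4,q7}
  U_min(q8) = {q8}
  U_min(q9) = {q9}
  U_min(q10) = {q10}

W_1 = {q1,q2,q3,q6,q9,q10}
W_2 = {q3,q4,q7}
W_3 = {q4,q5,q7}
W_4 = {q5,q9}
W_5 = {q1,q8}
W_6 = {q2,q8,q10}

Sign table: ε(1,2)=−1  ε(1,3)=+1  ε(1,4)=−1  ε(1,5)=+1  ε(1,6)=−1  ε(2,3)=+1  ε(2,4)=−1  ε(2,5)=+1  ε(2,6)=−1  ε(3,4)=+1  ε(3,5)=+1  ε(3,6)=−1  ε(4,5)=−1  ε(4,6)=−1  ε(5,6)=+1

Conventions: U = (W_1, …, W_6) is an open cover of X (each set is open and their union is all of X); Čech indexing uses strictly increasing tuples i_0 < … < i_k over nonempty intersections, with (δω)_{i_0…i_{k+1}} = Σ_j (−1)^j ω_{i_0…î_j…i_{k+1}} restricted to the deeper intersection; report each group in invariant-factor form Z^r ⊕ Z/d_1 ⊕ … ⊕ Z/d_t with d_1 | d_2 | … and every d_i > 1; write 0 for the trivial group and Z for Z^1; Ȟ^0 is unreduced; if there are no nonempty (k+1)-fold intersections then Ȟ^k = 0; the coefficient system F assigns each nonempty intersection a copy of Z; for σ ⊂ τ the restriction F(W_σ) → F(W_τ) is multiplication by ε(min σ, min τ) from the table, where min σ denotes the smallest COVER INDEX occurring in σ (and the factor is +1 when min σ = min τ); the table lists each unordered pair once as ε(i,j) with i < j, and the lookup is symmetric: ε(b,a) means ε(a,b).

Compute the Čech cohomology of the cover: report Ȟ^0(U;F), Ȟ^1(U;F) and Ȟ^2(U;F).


Ȟ^0 = 0, Ȟ^1 = Z ⊕ Z/2 and Ȟ^2 = 0

nonempty intersections:
  W12={q3} W14={q9} W15={q1} W16={q2,q10} W23={q4,q7} W34={q5} W56={q8}
C dims 6,7; δ0: rk 6, SNF 1^5·2
Ȟ^0: (6−6)−0=0 ⇒ 0
Ȟ^1: (7−0)−6=1 plus torsion [2] ⇒ Z ⊕ Z/2
Ȟ^2: (0−0)−0=0 ⇒ 0


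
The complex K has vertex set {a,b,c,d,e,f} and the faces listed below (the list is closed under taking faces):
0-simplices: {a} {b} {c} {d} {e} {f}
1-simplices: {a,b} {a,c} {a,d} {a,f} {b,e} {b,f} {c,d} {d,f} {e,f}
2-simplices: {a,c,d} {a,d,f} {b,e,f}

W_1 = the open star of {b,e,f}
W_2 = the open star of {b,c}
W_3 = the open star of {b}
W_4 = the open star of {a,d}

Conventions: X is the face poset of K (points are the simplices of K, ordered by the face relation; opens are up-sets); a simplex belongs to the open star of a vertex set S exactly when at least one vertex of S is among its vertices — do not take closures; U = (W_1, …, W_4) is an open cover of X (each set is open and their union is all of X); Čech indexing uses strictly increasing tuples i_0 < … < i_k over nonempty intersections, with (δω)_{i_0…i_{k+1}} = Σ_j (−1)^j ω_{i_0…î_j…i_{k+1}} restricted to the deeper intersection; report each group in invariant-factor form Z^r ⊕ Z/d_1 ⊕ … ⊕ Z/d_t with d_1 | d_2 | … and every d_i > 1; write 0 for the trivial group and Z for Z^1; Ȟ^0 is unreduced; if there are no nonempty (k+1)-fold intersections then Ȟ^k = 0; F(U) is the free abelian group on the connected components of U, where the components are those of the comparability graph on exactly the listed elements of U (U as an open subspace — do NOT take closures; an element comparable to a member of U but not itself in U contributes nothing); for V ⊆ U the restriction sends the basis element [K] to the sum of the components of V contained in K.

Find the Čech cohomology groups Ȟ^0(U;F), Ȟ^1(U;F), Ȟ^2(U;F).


nerve of the cover:
  W1={{b},{e},{f},{a,b},{a,f},{b,e},{b,f},{d,f},{e,f},{a,d,f},{b,e,f}} W2={{b},{c},{a,b},{a,c},{b,e},{b,f},{c,d},{a,c,d},{b,e,f}} W3={{b},{a,b},{b,e},{b,f},{b,e,f}} W4={{a},{d},{a,b},{a,c},{a,d},{a,f},{c,d},{d,f},{a,c,d},{a,d,f}}
  W12={{b},{a,b},{b,e},{b,f},{b,e,f}} W13={{b},{a,b},{b,e},{b,f},{b,e,f}} W14={{a,b},{a,f},{d,f},{a,d,f}} W23={{b},{a,b},{b,e},{b,f},{b,e,f}} W24={{a,b},{a,c},{c,d},{a,c,d}} W34={{a,b}}
  W123={{b},{a,b},{b,e},{b,f},{b,e,f}} W124={{a,b}} W134={{a,b}} W234={{a,b}}
  W1234={{a,b}}
components per intersection:
  W1: {{b},{e},{f},{a,b},{a,f},{b,e},{b,f},{d,f},{e,f},{a,d,f},{b,e,f}}
  W2: {{b},{a,b},{b,e},{b,f},{b,e,f}} {{c},{a,c},{c,d},{a,c,d}}
  W3: {{b},{a,b},{b,e},{b,f},{b,e,f}}
  W4: {{a},{d},{a,b},{a,c},{a,d},{a,f},{c,d},{d,f},{a,c,d},{a,d,f}}
  W12: {{b},{a,b},{b,e},{b,f},{b,e,f}}
  W13: {{b},{a,b},{b,e},{b,f},{b,e,f}}
  W14: {{a,b}} {{a,f},{d,f},{a,d,f}}
  W23: {{b},{a,b},{b,e},{b,f},{b,e,f}}
  W24: {{a,b}} {{a,c},{c,d},{a,c,d}}
  W34: {{a,b}}
  W123: {{b},{a,b},{b,e},{b,f},{b,e,f}}
  W124: {{a,b}}
  W134: {{a,b}}
  W234: {{a,b}}
  W1234: {{a,b}}
C dims 5,8,4,1; δ0: rk 4, SNF 1^4; δ1: rk 3, SNF 1^3; δ2: rk 1, SNF 1^1
Ȟ^0 = (5 − 4) − 0 = 1, so Ȟ^0 ≅ Z
Ȟ^1 = (8 − 3) − 4 = 1, so Ȟ^1 ≅ Z
Ȟ^2 = (4 − 1) − 3 = 0, so Ȟ^2 ≅ 0

Ȟ^0(U;F) ≅ Z; Ȟ^1(U;F) ≅ Z; Ȟ^2(U;F) ≅ 0


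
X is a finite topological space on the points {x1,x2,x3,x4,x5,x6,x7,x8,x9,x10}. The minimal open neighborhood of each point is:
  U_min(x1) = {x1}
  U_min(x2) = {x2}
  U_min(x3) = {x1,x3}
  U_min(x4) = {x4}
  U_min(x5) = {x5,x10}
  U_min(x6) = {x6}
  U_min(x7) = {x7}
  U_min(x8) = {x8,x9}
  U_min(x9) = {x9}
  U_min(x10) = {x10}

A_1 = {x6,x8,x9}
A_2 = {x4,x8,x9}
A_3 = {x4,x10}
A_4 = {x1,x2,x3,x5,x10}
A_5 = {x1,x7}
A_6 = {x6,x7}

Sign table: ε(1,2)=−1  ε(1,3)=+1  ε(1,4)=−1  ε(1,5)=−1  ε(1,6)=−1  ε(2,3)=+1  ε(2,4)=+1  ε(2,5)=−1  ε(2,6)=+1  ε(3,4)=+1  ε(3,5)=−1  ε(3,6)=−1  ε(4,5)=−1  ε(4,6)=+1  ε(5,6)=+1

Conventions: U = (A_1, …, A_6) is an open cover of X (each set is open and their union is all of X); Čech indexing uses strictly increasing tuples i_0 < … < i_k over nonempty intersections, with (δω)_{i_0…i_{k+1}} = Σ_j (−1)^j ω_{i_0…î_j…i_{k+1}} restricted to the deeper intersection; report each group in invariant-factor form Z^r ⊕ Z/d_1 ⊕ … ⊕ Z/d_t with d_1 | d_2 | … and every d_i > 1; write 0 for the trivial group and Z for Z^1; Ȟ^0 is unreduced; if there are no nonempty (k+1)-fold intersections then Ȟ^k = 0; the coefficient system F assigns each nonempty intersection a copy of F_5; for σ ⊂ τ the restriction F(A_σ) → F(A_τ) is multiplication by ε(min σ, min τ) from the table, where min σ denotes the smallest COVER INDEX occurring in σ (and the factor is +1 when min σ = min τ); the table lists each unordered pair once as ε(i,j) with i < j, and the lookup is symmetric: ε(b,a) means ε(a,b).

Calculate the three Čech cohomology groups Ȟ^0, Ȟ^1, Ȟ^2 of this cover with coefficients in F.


intersection data:
  A12={x8,x9} A16={x6} A23={x4} A34={x10} A45={x1} A56={x7}
C dims 6,6; δ0: rk_F5 6
Ȟ^0 = (6 − 6) − 0 = 0, so Ȟ^0 ≅ 0
Ȟ^1 = (6 − 0) − 6 = 0, so Ȟ^1 ≅ 0
Ȟ^2 = (0 − 0) − 0 = 0, so Ȟ^2 ≅ 0

Ȟ^0 = 0,  Ȟ^1 = 0,  Ȟ^2 = 0


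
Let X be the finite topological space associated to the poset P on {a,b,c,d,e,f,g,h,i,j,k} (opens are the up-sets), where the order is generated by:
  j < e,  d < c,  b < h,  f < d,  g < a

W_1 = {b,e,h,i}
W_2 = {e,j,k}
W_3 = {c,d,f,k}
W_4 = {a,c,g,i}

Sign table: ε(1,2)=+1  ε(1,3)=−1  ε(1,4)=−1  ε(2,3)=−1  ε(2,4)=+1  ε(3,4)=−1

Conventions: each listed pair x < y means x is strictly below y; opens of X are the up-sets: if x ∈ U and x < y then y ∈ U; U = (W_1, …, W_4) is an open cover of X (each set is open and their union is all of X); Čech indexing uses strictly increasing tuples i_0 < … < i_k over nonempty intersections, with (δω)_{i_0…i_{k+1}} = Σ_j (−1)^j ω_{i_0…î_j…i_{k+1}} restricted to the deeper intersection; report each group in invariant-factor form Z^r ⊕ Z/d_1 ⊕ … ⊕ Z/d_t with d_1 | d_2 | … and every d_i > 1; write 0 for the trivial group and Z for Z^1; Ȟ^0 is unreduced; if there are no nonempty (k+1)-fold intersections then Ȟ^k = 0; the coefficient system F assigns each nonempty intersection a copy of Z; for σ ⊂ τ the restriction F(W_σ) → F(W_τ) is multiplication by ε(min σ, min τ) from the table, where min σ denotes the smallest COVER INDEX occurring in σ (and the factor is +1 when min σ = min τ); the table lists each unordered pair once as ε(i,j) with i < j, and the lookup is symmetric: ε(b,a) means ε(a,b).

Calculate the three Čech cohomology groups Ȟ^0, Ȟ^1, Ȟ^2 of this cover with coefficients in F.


cover nerve:
  W12={e} W14={i} W23={k} W34={c}
C dims 4,4; δ0: rk 4, SNF 1^3·2
Ȟ^0: (4−4)−0=0 ⇒ 0
Ȟ^1: (4−0)−4=0 plus torsion [2] ⇒ Z/2
Ȟ^2: (0−0)−0=0 ⇒ 0

Ȟ^0 = 0,  Ȟ^1 = Z/2,  Ȟ^2 = 0


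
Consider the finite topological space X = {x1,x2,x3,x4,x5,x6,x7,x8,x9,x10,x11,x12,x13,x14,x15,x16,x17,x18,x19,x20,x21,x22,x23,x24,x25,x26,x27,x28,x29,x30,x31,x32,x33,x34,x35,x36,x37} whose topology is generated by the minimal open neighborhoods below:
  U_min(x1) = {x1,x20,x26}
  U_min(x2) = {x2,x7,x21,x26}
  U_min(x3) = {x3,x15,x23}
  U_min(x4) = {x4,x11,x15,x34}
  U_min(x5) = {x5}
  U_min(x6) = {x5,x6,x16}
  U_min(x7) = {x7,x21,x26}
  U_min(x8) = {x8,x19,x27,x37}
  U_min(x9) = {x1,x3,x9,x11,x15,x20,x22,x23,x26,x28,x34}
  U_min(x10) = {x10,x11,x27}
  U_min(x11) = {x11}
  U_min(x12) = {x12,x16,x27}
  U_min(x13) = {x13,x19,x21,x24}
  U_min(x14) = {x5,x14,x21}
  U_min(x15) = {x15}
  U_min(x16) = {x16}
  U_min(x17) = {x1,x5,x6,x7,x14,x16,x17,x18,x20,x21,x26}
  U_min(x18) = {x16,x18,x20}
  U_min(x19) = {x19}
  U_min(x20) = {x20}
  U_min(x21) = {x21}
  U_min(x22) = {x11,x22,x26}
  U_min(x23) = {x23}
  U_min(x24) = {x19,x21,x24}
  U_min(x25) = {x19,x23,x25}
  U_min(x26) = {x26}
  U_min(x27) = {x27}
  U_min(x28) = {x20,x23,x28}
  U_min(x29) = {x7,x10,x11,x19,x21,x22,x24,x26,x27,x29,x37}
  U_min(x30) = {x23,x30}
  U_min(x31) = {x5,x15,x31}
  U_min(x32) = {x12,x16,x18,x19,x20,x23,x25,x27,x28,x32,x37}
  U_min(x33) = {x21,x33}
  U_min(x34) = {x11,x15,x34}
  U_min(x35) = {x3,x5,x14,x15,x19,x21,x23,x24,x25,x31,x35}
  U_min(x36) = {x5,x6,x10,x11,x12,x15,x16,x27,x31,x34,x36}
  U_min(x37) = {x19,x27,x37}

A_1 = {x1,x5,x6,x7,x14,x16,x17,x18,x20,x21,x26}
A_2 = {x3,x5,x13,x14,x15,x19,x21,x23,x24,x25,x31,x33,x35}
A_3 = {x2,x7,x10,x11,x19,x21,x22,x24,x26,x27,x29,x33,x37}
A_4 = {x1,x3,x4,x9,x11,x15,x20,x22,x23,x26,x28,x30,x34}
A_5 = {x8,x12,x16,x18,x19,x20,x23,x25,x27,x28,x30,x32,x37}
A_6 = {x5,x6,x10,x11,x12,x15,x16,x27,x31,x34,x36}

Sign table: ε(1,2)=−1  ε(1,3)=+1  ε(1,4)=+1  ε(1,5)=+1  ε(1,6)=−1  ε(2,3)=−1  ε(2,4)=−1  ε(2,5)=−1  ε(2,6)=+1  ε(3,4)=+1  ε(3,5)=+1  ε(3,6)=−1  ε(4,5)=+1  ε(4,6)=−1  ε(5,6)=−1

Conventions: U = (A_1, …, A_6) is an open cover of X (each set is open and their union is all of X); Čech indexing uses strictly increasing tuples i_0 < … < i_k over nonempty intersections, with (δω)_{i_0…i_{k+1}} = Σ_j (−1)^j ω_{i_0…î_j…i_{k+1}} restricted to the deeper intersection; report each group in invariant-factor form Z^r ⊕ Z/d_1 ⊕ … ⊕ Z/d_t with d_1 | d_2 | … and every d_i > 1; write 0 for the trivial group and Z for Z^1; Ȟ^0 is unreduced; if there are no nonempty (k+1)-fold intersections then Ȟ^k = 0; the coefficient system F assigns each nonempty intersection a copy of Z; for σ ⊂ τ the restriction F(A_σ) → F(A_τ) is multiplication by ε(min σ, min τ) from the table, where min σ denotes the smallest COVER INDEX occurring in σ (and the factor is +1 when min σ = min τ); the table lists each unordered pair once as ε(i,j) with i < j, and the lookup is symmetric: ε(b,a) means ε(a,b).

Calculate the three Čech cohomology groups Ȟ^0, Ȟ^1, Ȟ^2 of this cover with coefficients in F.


Ȟ^0(U;F) ≅ Z, Ȟ^1(U;F) ≅ 0 and Ȟ^2(U;F) ≅ Z/2

nonempty intersections:
  A12={x5,x14,x21} A13={x7,x21,x26} A14={x1,x20,x26} A15={x16,x18,x20} A16={x5,x6,x16} A23={x19,x21,x24,x33} A24={x3,x15,x23} A25={x19,x23,x25} A26={x5,x15,x31} A34={x11,x22,x26} A35={x19,x27,x37} A36={x10,x11,x27} A45={x20,x23,x28,x30} A46={x11,x15,x34} A56={x12,x16,x27}
  A123={x21} A126={x5} A134={x26} A145={x20} A156={x16} A235={x19} A245={x23} A246={x15} A346={x11} A356={x27}
C dims 6,15,10; δ0: rk 5, SNF 1^5; δ1: rk 10, SNF 1^9·2
Ȟ^0: (6−5)−0=1 ⇒ Z
Ȟ^1: (15−10)−5=0 ⇒ 0
Ȟ^2: (10−0)−10=0 plus torsion [2] ⇒ Z/2


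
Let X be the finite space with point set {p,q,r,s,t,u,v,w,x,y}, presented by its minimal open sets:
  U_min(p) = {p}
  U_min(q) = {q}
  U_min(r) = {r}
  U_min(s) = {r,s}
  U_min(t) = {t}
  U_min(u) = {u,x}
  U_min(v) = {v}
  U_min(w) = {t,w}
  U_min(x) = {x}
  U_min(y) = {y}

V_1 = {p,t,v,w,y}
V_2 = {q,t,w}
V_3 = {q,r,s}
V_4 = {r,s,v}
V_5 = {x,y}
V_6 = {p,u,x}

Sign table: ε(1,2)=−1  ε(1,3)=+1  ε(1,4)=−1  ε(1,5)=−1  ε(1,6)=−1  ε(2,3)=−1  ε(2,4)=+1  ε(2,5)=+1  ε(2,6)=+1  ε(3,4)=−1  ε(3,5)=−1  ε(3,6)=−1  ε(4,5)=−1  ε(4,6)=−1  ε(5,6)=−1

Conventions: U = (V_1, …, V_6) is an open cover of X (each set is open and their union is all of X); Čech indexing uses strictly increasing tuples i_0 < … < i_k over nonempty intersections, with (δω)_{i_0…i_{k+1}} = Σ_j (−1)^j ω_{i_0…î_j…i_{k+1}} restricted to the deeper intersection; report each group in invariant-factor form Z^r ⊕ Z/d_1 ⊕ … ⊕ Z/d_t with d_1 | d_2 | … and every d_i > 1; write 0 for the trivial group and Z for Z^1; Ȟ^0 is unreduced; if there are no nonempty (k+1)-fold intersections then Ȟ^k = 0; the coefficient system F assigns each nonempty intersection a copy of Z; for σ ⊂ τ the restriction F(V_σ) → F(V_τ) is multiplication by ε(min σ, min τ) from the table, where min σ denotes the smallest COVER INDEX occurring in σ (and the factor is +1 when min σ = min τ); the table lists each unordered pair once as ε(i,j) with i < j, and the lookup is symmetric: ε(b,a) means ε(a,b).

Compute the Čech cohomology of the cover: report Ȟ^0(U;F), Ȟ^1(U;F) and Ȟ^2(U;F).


Ȟ^0 ≅ 0, Ȟ^1 ≅ Z ⊕ Z/2, Ȟ^2 ≅ 0

cover nerve:
  V12={t,w} V14={v} V15={y} V16={p} V23={q} V34={r,s} V56={x}
C dims 6,7; δ0: rk 6, SNF 1^5·2
Ȟ^0: (6−6)−0=0 ⇒ 0
Ȟ^1: (7−0)−6=1 plus torsion [2] ⇒ Z ⊕ Z/2
Ȟ^2: (0−0)−0=0 ⇒ 0


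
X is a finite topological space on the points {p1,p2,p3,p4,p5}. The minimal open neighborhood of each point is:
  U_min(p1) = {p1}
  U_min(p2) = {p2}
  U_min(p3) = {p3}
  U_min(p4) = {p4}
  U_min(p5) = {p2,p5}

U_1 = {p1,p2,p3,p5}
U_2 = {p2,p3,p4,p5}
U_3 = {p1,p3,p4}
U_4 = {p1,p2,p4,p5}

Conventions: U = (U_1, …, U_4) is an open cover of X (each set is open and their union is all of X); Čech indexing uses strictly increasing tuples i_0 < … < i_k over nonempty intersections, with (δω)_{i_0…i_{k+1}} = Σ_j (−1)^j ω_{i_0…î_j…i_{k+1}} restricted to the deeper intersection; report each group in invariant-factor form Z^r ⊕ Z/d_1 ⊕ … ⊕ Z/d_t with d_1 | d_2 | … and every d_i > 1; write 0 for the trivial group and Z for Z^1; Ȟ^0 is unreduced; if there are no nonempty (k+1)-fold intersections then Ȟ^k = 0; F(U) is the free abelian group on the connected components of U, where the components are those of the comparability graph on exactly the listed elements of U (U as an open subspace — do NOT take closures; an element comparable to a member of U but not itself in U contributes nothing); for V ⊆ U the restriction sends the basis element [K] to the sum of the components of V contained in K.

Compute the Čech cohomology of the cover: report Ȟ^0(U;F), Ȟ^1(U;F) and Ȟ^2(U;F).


Ȟ^0 ≅ Z^4, Ȟ^1 ≅ 0 and Ȟ^2 ≅ 0

cover nerve:
  U12={p2,p3,p5} U13={p1,p3} U14={p1,p2,p5} U23={p3,p4} U24={p2,p4,p5} U34={p1,p4}
  U123={p3} U124={p2,p5} U134={p1} U234={p4}
components per intersection:
  U1: {p1} {p2,p5} {p3}
  U2: {p2,p5} {p3} {p4}
  U3: {p1} {p3} {p4}
  U4: {p1} {p2,p5} {p4}
  U12: {p2,p5} {p3}
  U13: {p1} {p3}
  U14: {p1} {p2,p5}
  U23: {p3} {p4}
  U24: {p2,p5} {p4}
  U34: {p1} {p4}
  U123: {p3}
  U124: {p2,p5}
  U134: {p1}
  U234: {p4}
C dims 12,12,4; δ0: rk 8, SNF 1^8; δ1: rk 4, SNF 1^4
Ȟ^0: (12−8)−0=4 ⇒ Z^4
Ȟ^1: (12−4)−8=0 ⇒ 0
Ȟ^2: (4−0)−4=0 ⇒ 0


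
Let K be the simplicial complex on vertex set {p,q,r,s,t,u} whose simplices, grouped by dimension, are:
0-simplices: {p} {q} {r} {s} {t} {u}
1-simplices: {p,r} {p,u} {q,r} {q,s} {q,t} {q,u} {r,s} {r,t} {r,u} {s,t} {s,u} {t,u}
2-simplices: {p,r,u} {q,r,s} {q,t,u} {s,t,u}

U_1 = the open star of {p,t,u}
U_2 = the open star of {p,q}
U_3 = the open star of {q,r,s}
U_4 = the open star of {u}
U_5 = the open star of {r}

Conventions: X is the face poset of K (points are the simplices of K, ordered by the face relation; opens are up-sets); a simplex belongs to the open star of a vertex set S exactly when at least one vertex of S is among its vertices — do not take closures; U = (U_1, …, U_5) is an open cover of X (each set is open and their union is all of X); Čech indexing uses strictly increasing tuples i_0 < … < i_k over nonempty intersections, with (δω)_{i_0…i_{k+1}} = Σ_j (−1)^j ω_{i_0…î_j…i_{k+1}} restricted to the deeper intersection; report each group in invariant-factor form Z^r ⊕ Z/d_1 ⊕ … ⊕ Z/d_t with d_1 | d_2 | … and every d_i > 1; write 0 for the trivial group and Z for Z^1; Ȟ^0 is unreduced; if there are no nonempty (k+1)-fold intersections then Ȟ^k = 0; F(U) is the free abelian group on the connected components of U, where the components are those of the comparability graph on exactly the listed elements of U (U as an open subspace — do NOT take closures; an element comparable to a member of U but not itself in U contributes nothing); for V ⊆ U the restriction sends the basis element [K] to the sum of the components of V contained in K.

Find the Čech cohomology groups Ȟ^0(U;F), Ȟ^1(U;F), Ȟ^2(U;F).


Ȟ^0 = Z; Ȟ^1 = Z^3; Ȟ^2 = 0

nerve of the cover:
  U1={{p},{t},{u},{p,r},{p,u},{q,t},{q,u},{r,t},{r,u},{s,t},{s,u},{t,u},{p,r,u},{q,t,u},{s,t,u}} U2={{p},{q},{p,r},{p,u},{q,r},{q,s},{q,t},{q,u},{p,r,u},{q,r,s},{q,t,u}} U3={{q},{r},{s},{p,r},{q,r},{q,s},{q,t},{q,u},{r,s},{r,t},{r,u},{s,t},{s,u},{p,r,u},{q,r,s},{q,t,u},{s,t,u}} U4={{u},{p,u},{q,u},{r,u},{s,u},{t,u},{p,r,u},{q,t,u},{s,t,u}} U5={{r},{p,r},{q,r},{r,s},{r,t},{r,u},{p,r,u},{q,r,s}}
  U12={{p},{p,r},{p,u},{q,t},{q,u},{p,r,u},{q,t,u}} U13={{p,r},{q,t},{q,u},{r,t},{r,u},{s,t},{s,u},{p,r,u},{q,t,u},{s,t,u}} U14={{u},{p,u},{q,u},{r,u},{s,u},{t,u},{p,r,u},{q,t,u},{s,t,u}} U15={{p,r},{r,t},{r,u},{p,r,u}} U23={{q},{p,r},{q,r},{q,s},{q,t},{q,u},{p,r,u},{q,r,s},{q,t,u}} U24={{p,u},{q,u},{p,r,u},{q,t,u}} U25={{p,r},{q,r},{p,r,u},{q,r,s}} U34={{q,u},{r,u},{s,u},{p,r,u},{q,t,u},{s,t,u}} U35={{r},{p,r},{q,r},{r,s},{r,t},{r,u},{p,r,u},{q,r,s}} U45={{r,u},{p,r,u}}
  U123={{p,r},{q,t},{q,u},{p,r,u},{q,t,u}} U124={{p,u},{q,u},{p,r,u},{q,t,u}} U125={{p,r},{p,r,u}} U134={{q,u},{r,u},{s,u},{p,r,u},{q,t,u},{s,t,u}} U135={{p,r},{r,t},{r,u},{p,r,u}} U145={{r,u},{p,r,u}} U234={{q,u},{p,r,u},{q,t,u}} U235={{p,r},{q,r},{p,r,u},{q,r,s}} U245={{p,r,u}} U345={{r,u},{p,r,u}}
  U1234={{q,u},{p,r,u},{q,t,u}} U1235={{p,r},{p,r,u}} U1245={{p,r,u}} U1345={{r,u},{p,r,u}} U2345={{p,r,u}}
  U12345={{p,r,u}}
components per intersection:
  U1: {{p},{t},{u},{p,r},{p,u},{q,t},{q,u},{r,t},{r,u},{s,t},{s,u},{t,u},{p,r,u},{q,t,u},{s,t,u}}
  U2: {{p},{p,r},{p,u},{p,r,u}} {{q},{q,r},{q,s},{q,t},{q,u},{q,r,s},{q,t,u}}
  U3: {{q},{r},{s},{p,r},{q,r},{q,s},{q,t},{q,u},{r,s},{r,t},{r,u},{s,t},{s,u},{p,r,u},{q,r,s},{q,t,u},{s,t,u}}
  U4: {{u},{p,u},{q,u},{r,u},{s,u},{t,u},{p,r,u},{q,t,u},{s,t,u}}
  U5: {{r},{p,r},{q,r},{r,s},{r,t},{r,u},{p,r,u},{q,r,s}}
  U12: {{p},{p,r},{p,u},{p,r,u}} {{q,t},{q,u},{q,t,u}}
  U13: {{p,r},{r,u},{p,r,u}} {{q,t},{q,u},{q,t,u}} {{r,t}} {{s,t},{s,u},{s,t,u}}
  U14: {{u},{p,u},{q,u},{r,u},{s,u},{t,u},{p,r,u},{q,t,u},{s,t,u}}
  U15: {{p,r},{r,u},{p,r,u}} {{r,t}}
  U23: {{q},{q,r},{q,s},{q,t},{q,u},{q,r,s},{q,t,u}} {{p,r},{p,r,u}}
  U24: {{p,u},{p,r,u}} {{q,u},{q,t,u}}
  U25: {{p,r},{p,r,u}} {{q,r},{q,r,s}}
  U34: {{q,u},{q,t,u}} {{r,u},{p,r,u}} {{s,u},{s,t,u}}
  U35: {{r},{p,r},{q,r},{r,s},{r,t},{r,u},{p,r,u},{q,r,s}}
  U45: {{r,u},{p,r,u}}
  U123: {{p,r},{p,r,u}} {{q,t},{q,u},{q,t,u}}
  U124: {{p,u},{p,r,u}} {{q,u},{q,t,u}}
  U125: {{p,r},{p,r,u}}
  U134: {{q,u},{q,t,u}} {{r,u},{p,r,u}} {{s,u},{s,t,u}}
  U135: {{p,r},{r,u},{p,r,u}} {{r,t}}
  U145: {{r,u},{p,r,u}}
  U234: {{q,u},{q,t,u}} {{p,r,u}}
  U235: {{p,r},{p,r,u}} {{q,r},{q,r,s}}
  U245: {{p,r,u}}
  U345: {{r,u},{p,r,u}}
  U1234: {{q,u},{q,t,u}} {{p,r,u}}
  U1235: {{p,r},{p,r,u}}
  U1245: {{p,r,u}}
  U1345: {{r,u},{p,r,u}}
  U2345: {{p,r,u}}
  U12345: {{p,r,u}}
C dims 6,20,17,6; δ0: rk 5, SNF 1^5; δ1: rk 12, SNF 1^12; δ2: rk 5, SNF 1^5
Ȟ^0 = (6 − 5) − 0 = 1, so Ȟ^0 ≅ Z
Ȟ^1 = (20 − 12) − 5 = 3, so Ȟ^1 ≅ Z^3
Ȟ^2 = (17 − 5) − 12 = 0, so Ȟ^2 ≅ 0
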